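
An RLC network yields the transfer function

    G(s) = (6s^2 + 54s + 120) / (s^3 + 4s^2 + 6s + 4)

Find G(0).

Set s = 0: G(0) = (120) / (4) = 30.

G(0) = 30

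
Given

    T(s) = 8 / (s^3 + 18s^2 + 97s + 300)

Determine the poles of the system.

The poles are the roots of the denominator s^3 + 18s^2 + 97s + 300 = 0.
Trying s = -12: the polynomial evaluates to 0, so (s + 12) is a factor.
Dividing out leaves s^2 + 6s + 25 = 0.
The quadratic formula then gives s = -3 ± 4j.

s = -3 + 4j, -3 - 4j, -12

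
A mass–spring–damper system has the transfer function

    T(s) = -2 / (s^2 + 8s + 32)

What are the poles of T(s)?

s = -4 + 4j, -4 - 4j

The poles are the roots of the denominator s^2 + 8s + 32 = 0.
Using the quadratic formula: s = (-8 ± √(-64))/2 = -4 ± 4j.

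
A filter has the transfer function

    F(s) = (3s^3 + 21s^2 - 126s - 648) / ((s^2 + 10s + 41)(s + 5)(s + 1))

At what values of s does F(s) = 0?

Set the numerator to zero: 3s^3 + 21s^2 - 126s - 648 = 0, i.e. 3·(s^3 + 7s^2 - 42s - 216) = 0.
Factoring: (s + 4)(s + 9)(s - 6) = 0.

s = -4, -9, 6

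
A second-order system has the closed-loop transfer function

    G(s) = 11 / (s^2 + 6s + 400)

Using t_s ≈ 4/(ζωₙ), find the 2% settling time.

t_s ≈ 1.333 s

Comparing s^2 + 6s + 400 to s^2 + 2ζωₙs + ωₙ²: ωₙ = 20 rad/s and ζ = 6/(2·20) = 0.15.
ζωₙ = 6/2 = 3, so t_s ≈ 4/(ζωₙ) = 4/3 ≈ 1.333 s.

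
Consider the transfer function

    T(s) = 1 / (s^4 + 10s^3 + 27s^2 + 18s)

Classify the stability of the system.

marginally stable

The denominator s^4 + 10s^3 + 27s^2 + 18s factors as s(s + 3)(s + 6)(s + 1), giving poles at s = 0, -3, -6, -1.
Since the simple pole(s) at s = 0 lie on the jω-axis with none in the right half-plane, the system is marginally stable.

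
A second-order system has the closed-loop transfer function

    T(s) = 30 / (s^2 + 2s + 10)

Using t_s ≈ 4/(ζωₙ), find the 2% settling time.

t_s ≈ 4 s

Comparing s^2 + 2s + 10 to s^2 + 2ζωₙs + ωₙ²: ωₙ = √10 ≈ 3.162 rad/s and ζ = 2/(2·√10) ≈ 0.3162.
ζωₙ = 2/2 = 1, so t_s ≈ 4/(ζωₙ) = 4/1 = 4 s.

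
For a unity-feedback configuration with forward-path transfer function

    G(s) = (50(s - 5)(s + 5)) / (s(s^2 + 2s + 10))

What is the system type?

Type 1

The denominator has 1 factor of s at the origin (free integrator), so this is a Type 1 system.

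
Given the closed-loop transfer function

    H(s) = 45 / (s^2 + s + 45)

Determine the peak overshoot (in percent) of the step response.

Comparing s^2 + s + 45 to s^2 + 2ζωₙs + ωₙ²: ωₙ = √45 ≈ 6.708 rad/s and ζ = 1/(2·√45) ≈ 0.07454.
%OS = 100·exp(−πζ/√(1−ζ²)) = 100·exp(−π·0.07454/√(1−0.07454²)) ≈ 79.1%.

%OS ≈ 79.1%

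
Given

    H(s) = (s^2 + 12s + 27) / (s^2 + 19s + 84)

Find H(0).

H(0) = 9/28 ≈ 0.3214

Set s = 0: H(0) = (27) / (84) = 9/28.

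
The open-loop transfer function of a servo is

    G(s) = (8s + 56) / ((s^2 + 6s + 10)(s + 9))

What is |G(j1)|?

|G(j1)| ≈ 0.5775

Substitute s = j1: numerator = 56 + j8, denominator = 75 + j63.
|G(j1)| = |56 + j8| / |75 + j63| = 56.569 / 97.949 ≈ 0.5775.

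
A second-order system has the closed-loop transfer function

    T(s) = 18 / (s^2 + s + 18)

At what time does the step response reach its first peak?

t_p ≈ 0.7457 s

Comparing s^2 + s + 18 to s^2 + 2ζωₙs + ωₙ²: ωₙ = √18 ≈ 4.243 rad/s and ζ = 1/(2·√18) ≈ 0.1179.
ζωₙ = 1/2 = 0.5, so ω_d = ωₙ√(1−ζ²) = √(ωₙ² − (ζωₙ)²) = √(18 − 0.5²) = √17.75 ≈ 4.213 rad/s.
t_p = π/ω_d = π/4.213 ≈ 0.7457 s.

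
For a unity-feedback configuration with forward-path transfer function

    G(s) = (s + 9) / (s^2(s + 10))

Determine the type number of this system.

Type 2

The denominator has 2 factors of s at the origin (free integrators), so this is a Type 2 system.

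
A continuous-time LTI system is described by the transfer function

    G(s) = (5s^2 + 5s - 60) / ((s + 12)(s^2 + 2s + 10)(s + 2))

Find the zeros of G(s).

s = 3, -4

Set the numerator to zero: 5s^2 + 5s - 60 = 0, i.e. 5·(s^2 + s - 12) = 0.
Factoring: (s - 3)(s + 4) = 0.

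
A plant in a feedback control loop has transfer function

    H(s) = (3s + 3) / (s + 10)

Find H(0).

H(0) = 3/10 ≈ 0.3000

Set s = 0: H(0) = (3) / (10) = 3/10.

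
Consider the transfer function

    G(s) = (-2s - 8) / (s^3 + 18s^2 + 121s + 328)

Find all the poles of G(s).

The poles are the roots of the denominator s^3 + 18s^2 + 121s + 328 = 0.
Trying s = -8: the polynomial evaluates to 0, so (s + 8) is a factor.
Dividing out leaves s^2 + 10s + 41 = 0.
The quadratic formula then gives s = -5 ± 4j.

s = -5 ± 4j, -8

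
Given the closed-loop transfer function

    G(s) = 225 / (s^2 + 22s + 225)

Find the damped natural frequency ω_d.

Comparing s^2 + 22s + 225 to s^2 + 2ζωₙs + ωₙ²: ωₙ = 15 rad/s and ζ = 22/(2·15) ≈ 0.7333.
ζωₙ = 22/2 = 11, so ω_d = ωₙ√(1−ζ²) = √(ωₙ² − (ζωₙ)²) = √(225 − 11²) = √104 ≈ 10.20 rad/s.

ω_d ≈ 10.20 rad/s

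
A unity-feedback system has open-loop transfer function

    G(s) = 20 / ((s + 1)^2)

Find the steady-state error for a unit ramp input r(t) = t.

G(s) has no poles at the origin.
This is a Type 0 system; Kv = lim_{s→0} s·G(s) = 0, so the steady-state error for a ramp input is infinite.

e_ss = ∞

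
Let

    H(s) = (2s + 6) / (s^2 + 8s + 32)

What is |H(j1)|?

|H(j1)| ≈ 0.1975

Substitute s = j1: numerator = 6 + j2, denominator = 31 + j8.
|H(j1)| = |6 + j2| / |31 + j8| = 6.3246 / 32.016 ≈ 0.1975.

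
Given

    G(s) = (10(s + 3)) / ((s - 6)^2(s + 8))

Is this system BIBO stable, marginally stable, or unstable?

unstable

The poles can be read from the denominator factors: s = 6, -8, 6.
Since the pole(s) at s = 6, 6 lie in the right half-plane, the system is unstable.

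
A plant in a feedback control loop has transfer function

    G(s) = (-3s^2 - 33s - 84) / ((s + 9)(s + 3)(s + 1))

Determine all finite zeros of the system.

Set the numerator to zero: -3s^2 - 33s - 84 = 0, i.e. -3·(s^2 + 11s + 28) = 0.
Factoring: (s + 4)(s + 7) = 0.

s = -4, -7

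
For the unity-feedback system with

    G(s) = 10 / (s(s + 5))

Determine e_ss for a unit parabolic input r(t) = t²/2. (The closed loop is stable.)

e_ss = ∞

G(s) has one pole at the origin.
This is a Type 1 system; Ka = lim_{s→0} s^2·G(s) = 0, so the steady-state error for a parabola input is infinite.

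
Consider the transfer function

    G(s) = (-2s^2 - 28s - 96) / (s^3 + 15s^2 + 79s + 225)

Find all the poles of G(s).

The poles are the roots of the denominator s^3 + 15s^2 + 79s + 225 = 0.
Trying s = -9: the polynomial evaluates to 0, so (s + 9) is a factor.
Dividing out leaves s^2 + 6s + 25 = 0.
The quadratic formula then gives s = -3 ± 4j.

s = -3 + 4j, -3 - 4j, -9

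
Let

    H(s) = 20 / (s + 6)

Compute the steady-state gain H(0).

Set s = 0: H(0) = (20) / (6) = 10/3.

H(0) = 10/3 ≈ 3.333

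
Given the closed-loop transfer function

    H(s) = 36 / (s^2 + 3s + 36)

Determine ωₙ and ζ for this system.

ωₙ = 6 rad/s, ζ = 0.25

Compare the denominator to the standard form s^2 + 2ζωₙs + ωₙ².
ωₙ² = 36, so ωₙ = 6 rad/s.
2ζωₙ = 3, so ζ = 3/(2·6) = 0.25.
With ζ = 0.25 the response is underdamped.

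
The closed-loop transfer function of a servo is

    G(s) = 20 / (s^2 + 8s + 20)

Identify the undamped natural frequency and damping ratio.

Compare the denominator to the standard form s^2 + 2ζωₙs + ωₙ².
ωₙ² = 20, so ωₙ = √20 ≈ 4.472 rad/s.
2ζωₙ = 8, so ζ = 8/(2·√20) ≈ 0.8944.
With ζ = 0.8944 the response is underdamped.

ωₙ ≈ 4.472 rad/s, ζ ≈ 0.8944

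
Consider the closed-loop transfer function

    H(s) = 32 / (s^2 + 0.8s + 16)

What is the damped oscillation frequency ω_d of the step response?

Comparing s^2 + 0.8s + 16 to s^2 + 2ζωₙs + ωₙ²: ωₙ = 4 rad/s and ζ = 0.8/(2·4) = 0.1.
ζωₙ = 0.8/2 = 0.4, so ω_d = ωₙ√(1−ζ²) = √(ωₙ² − (ζωₙ)²) = √(16 − 0.4²) = √15.84 ≈ 3.980 rad/s.

ω_d ≈ 3.980 rad/s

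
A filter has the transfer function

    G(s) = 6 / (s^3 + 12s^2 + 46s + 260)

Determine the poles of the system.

The poles are the roots of the denominator s^3 + 12s^2 + 46s + 260 = 0.
Trying s = -10: the polynomial evaluates to 0, so (s + 10) is a factor.
Dividing out leaves s^2 + 2s + 26 = 0.
The quadratic formula then gives s = -1 ± 5j.

s = -10, -1 ± 5j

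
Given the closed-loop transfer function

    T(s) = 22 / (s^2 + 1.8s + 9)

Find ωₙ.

ωₙ = 3 rad/s

Compare the denominator to the standard form s^2 + 2ζωₙs + ωₙ².
ωₙ² = 9, so ωₙ = 3 rad/s.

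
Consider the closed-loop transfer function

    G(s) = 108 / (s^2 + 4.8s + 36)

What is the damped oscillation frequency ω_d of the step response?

ω_d ≈ 5.499 rad/s

Comparing s^2 + 4.8s + 36 to s^2 + 2ζωₙs + ωₙ²: ωₙ = 6 rad/s and ζ = 4.8/(2·6) = 0.4.
ζωₙ = 4.8/2 = 2.4, so ω_d = ωₙ√(1−ζ²) = √(ωₙ² − (ζωₙ)²) = √(36 − 2.4²) = √30.24 ≈ 5.499 rad/s.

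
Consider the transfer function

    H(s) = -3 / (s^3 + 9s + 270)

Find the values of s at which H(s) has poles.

s = 3 ± 6j, -6

The poles are the roots of the denominator s^3 + 9s + 270 = 0.
Trying s = -6: the polynomial evaluates to 0, so (s + 6) is a factor.
Dividing out leaves s^2 - 6s + 45 = 0.
The quadratic formula then gives s = 3 ± 6j.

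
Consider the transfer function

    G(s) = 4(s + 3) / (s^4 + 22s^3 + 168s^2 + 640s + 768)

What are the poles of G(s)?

s = -2, -4 ± 4j, -12

The poles are the roots of the denominator s^4 + 22s^3 + 168s^2 + 640s + 768 = 0.
Trying s = -2: the polynomial evaluates to 0, so (s + 2) is a factor.
Dividing out leaves s^3 + 20s^2 + 128s + 384 = 0.
This factors further as (s^2 + 8s + 32)(s + 12) = 0.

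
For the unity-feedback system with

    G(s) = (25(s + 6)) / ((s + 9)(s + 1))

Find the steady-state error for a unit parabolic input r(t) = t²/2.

e_ss = ∞

G(s) has no poles at the origin.
This is a Type 0 system; Ka = lim_{s→0} s^2·G(s) = 0, so the steady-state error for a parabola input is infinite.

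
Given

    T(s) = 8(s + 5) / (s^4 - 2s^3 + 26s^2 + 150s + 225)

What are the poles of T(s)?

s = 3 ± 6j, -2 ± j

The poles are the roots of the denominator s^4 - 2s^3 + 26s^2 + 150s + 225 = 0.
No real roots exist; factor into two real quadratics: (s^2 - 6s + 45)(s^2 + 4s + 5) = 0.
Each quadratic gives a conjugate pair via the quadratic formula.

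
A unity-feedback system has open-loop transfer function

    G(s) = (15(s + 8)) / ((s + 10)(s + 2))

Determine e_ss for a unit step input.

e_ss = 0.1429

G(s) has no poles at the origin.
This is a Type 0 system. Kp = lim_{s→0} G(s) = 120/20 = 6.
e_ss = 1/(1 + Kp) = 1/(1 + 6) = 1/7 ≈ 0.1429.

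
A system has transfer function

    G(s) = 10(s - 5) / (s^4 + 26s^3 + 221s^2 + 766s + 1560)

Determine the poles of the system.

The poles are the roots of the denominator s^4 + 26s^3 + 221s^2 + 766s + 1560 = 0.
Trying s = -12: the polynomial evaluates to 0, so (s + 12) is a factor.
Dividing out leaves s^3 + 14s^2 + 53s + 130 = 0.
This factors further as (s^2 + 4s + 13)(s + 10) = 0.

s = -2 ± 3j, -12, -10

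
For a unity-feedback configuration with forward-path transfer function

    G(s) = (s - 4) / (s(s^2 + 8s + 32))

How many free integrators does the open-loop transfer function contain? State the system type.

The denominator has 1 factor of s at the origin (free integrator), so this is a Type 1 system.

Type 1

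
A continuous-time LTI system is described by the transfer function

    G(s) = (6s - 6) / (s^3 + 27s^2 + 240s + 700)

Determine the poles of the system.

The poles are the roots of the denominator s^3 + 27s^2 + 240s + 700 = 0.
Trying s = -10: the polynomial evaluates to 0, so (s + 10) is a factor.
Dividing out leaves s^2 + 17s + 70 = 0.
Factoring the quadratic: (s + 10)(s + 7) = 0.

s = -10, -10, -7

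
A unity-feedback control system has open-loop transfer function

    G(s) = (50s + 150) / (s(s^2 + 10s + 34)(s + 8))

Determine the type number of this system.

The denominator has 1 factor of s at the origin (free integrator), so this is a Type 1 system.

Type 1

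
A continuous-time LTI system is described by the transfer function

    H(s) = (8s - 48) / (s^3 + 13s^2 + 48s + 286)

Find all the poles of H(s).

The poles are the roots of the denominator s^3 + 13s^2 + 48s + 286 = 0.
Trying s = -11: the polynomial evaluates to 0, so (s + 11) is a factor.
Dividing out leaves s^2 + 2s + 26 = 0.
The quadratic formula then gives s = -1 ± 5j.

s = -1 ± 5j, -11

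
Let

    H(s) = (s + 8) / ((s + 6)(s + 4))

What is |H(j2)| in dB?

Substitute s = j2: numerator = 8 + j2, denominator = 20 + j20.
|H(j2)| = |8 + j2| / |20 + j20| = 8.2462 / 28.284 ≈ 0.2915.
In decibels: 20·log₁₀(0.2915) ≈ -10.7 dB.

|H(j2)|_dB ≈ -10.7 dB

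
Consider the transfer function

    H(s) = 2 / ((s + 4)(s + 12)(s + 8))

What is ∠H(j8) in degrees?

∠H(j8) ≈ -142.1°

At s = j8: numerator = 2, denominator = -1152 + j896.
∠H = ∠num − ∠den = 0° − (142.13°) = -142.1°.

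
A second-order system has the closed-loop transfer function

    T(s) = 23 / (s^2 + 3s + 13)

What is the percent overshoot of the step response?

Comparing s^2 + 3s + 13 to s^2 + 2ζωₙs + ωₙ²: ωₙ = √13 ≈ 3.606 rad/s and ζ = 3/(2·√13) ≈ 0.4160.
%OS = 100·exp(−πζ/√(1−ζ²)) = 100·exp(−π·0.4160/√(1−0.4160²)) ≈ 23.8%.

%OS ≈ 23.8%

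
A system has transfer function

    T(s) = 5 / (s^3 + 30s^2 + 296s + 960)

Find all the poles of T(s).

The poles are the roots of the denominator s^3 + 30s^2 + 296s + 960 = 0.
Trying s = -10: the polynomial evaluates to 0, so (s + 10) is a factor.
Dividing out leaves s^2 + 20s + 96 = 0.
Factoring the quadratic: (s + 8)(s + 12) = 0.

s = -10, -8, -12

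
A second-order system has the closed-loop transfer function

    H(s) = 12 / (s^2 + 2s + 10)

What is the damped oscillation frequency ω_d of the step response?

Comparing s^2 + 2s + 10 to s^2 + 2ζωₙs + ωₙ²: ωₙ = √10 ≈ 3.162 rad/s and ζ = 2/(2·√10) ≈ 0.3162.
ζωₙ = 2/2 = 1, so ω_d = ωₙ√(1−ζ²) = √(ωₙ² − (ζωₙ)²) = √(10 − 1²) = √9 = 3 rad/s.

ω_d = 3 rad/s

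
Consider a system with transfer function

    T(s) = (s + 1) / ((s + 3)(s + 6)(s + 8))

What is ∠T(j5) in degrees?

∠T(j5) ≈ -52.16°

At s = j5: numerator = 1 + j5, denominator = -281 + j325.
∠T = ∠num − ∠den = 78.690° − (130.85°) = -52.16°.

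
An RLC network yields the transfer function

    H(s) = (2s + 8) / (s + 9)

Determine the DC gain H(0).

H(0) = 8/9 ≈ 0.8889

Set s = 0: H(0) = (8) / (9) = 8/9.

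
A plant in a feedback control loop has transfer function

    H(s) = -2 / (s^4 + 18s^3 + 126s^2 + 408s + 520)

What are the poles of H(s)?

s = -4 + 2j, -4 - 2j, -5 + j, -5 - j

The poles are the roots of the denominator s^4 + 18s^3 + 126s^2 + 408s + 520 = 0.
No real roots exist; factor into two real quadratics: (s^2 + 8s + 20)(s^2 + 10s + 26) = 0.
Each quadratic gives a conjugate pair via the quadratic formula.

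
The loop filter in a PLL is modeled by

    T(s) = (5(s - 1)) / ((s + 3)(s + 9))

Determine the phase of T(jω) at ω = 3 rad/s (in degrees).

∠T(j3) ≈ 45°

At s = j3: numerator = -5 + j15, denominator = 18 + j36.
∠T = ∠num − ∠den = 108.43° − (63.435°) = 45°.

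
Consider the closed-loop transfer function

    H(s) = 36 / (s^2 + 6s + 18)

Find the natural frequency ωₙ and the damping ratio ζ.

Compare the denominator to the standard form s^2 + 2ζωₙs + ωₙ².
ωₙ² = 18, so ωₙ = √18 ≈ 4.243 rad/s.
2ζωₙ = 6, so ζ = 6/(2·√18) ≈ 0.7071.
With ζ = 0.7071 the response is underdamped.

ωₙ ≈ 4.243 rad/s, ζ ≈ 0.7071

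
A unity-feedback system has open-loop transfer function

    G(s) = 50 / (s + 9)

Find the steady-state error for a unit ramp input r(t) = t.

e_ss = ∞

G(s) has no poles at the origin.
This is a Type 0 system; Kv = lim_{s→0} s·G(s) = 0, so the steady-state error for a ramp input is infinite.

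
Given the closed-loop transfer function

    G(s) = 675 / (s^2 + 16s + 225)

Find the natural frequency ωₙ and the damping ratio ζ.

Compare the denominator to the standard form s^2 + 2ζωₙs + ωₙ².
ωₙ² = 225, so ωₙ = 15 rad/s.
2ζωₙ = 16, so ζ = 16/(2·15) ≈ 0.5333.

ωₙ = 15 rad/s, ζ ≈ 0.5333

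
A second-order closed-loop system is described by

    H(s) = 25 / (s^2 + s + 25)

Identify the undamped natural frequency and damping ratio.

ωₙ = 5 rad/s, ζ = 0.1

Compare the denominator to the standard form s^2 + 2ζωₙs + ωₙ².
ωₙ² = 25, so ωₙ = 5 rad/s.
2ζωₙ = 1, so ζ = 1/(2·5) = 0.1.
With ζ = 0.1 the response is underdamped.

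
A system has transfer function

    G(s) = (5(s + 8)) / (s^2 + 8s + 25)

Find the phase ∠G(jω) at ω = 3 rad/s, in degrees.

∠G(j3) ≈ -35.75°

At s = j3: numerator = 40 + j15, denominator = 16 + j24.
∠G = ∠num − ∠den = 20.556° − (56.310°) = -35.75°.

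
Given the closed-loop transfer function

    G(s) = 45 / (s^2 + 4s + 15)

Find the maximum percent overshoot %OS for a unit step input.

Comparing s^2 + 4s + 15 to s^2 + 2ζωₙs + ωₙ²: ωₙ = √15 ≈ 3.873 rad/s and ζ = 4/(2·√15) ≈ 0.5164.
%OS = 100·exp(−πζ/√(1−ζ²)) = 100·exp(−π·0.5164/√(1−0.5164²)) ≈ 15.0%.

%OS ≈ 15.0%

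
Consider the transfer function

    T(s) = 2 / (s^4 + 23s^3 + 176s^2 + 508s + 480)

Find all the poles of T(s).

The poles are the roots of the denominator s^4 + 23s^3 + 176s^2 + 508s + 480 = 0.
Trying s = -2: the polynomial evaluates to 0, so (s + 2) is a factor.
Dividing out leaves s^3 + 21s^2 + 134s + 240 = 0.
This factors further as (s + 10)(s + 3)(s + 8) = 0.

s = -2, -10, -3, -8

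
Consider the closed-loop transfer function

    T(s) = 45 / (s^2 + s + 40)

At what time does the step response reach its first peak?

Comparing s^2 + s + 40 to s^2 + 2ζωₙs + ωₙ²: ωₙ = √40 ≈ 6.325 rad/s and ζ = 1/(2·√40) ≈ 0.07906.
ζωₙ = 1/2 = 0.5, so ω_d = ωₙ√(1−ζ²) = √(ωₙ² − (ζωₙ)²) = √(40 − 0.5²) = √39.75 ≈ 6.305 rad/s.
t_p = π/ω_d = π/6.305 ≈ 0.4983 s.

t_p ≈ 0.4983 s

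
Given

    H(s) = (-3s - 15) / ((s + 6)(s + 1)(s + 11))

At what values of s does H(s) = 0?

Set the numerator to zero: -3s - 15 = 0, i.e. -3·(s + 5) = 0.
So s = -5.

s = -5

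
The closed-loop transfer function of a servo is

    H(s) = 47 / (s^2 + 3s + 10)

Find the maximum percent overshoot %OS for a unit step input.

Comparing s^2 + 3s + 10 to s^2 + 2ζωₙs + ωₙ²: ωₙ = √10 ≈ 3.162 rad/s and ζ = 3/(2·√10) ≈ 0.4743.
%OS = 100·exp(−πζ/√(1−ζ²)) = 100·exp(−π·0.4743/√(1−0.4743²)) ≈ 18.4%.

%OS ≈ 18.4%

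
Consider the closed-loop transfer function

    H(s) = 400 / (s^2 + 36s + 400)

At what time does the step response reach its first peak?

t_p ≈ 0.3604 s

Comparing s^2 + 36s + 400 to s^2 + 2ζωₙs + ωₙ²: ωₙ = 20 rad/s and ζ = 36/(2·20) = 0.9.
ζωₙ = 36/2 = 18, so ω_d = ωₙ√(1−ζ²) = √(ωₙ² − (ζωₙ)²) = √(400 − 18²) = √76 ≈ 8.718 rad/s.
t_p = π/ω_d = π/8.718 ≈ 0.3604 s.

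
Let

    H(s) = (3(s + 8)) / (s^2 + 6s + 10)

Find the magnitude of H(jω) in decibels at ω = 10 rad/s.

Substitute s = j10: numerator = 24 + j30, denominator = -90 + j60.
|H(j10)| = |24 + j30| / |-90 + j60| = 38.419 / 108.17 ≈ 0.3552.
In decibels: 20·log₁₀(0.3552) ≈ -8.99 dB.

|H(j10)|_dB ≈ -8.99 dB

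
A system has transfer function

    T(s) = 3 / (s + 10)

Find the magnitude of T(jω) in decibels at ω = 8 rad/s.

Substitute s = j8: numerator = 3, denominator = 10 + j8.
|T(j8)| = |3| / |10 + j8| = 3 / 12.806 ≈ 0.2343.
In decibels: 20·log₁₀(0.2343) ≈ -12.6 dB.

|T(j8)|_dB ≈ -12.6 dB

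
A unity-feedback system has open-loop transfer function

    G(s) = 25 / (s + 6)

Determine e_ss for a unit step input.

e_ss = 0.1935

G(s) has no poles at the origin.
This is a Type 0 system. Kp = lim_{s→0} G(s) = 25/6.
e_ss = 1/(1 + Kp) = 1/(1 + 25/6) = 6/31 ≈ 0.1935.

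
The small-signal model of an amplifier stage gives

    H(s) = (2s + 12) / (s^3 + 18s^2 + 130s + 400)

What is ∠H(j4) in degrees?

At s = j4: numerator = 12 + j8, denominator = 112 + j456.
∠H = ∠num − ∠den = 33.690° − (76.201°) = -42.51°.

∠H(j4) ≈ -42.51°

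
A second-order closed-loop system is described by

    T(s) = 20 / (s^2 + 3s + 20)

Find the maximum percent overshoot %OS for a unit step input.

Comparing s^2 + 3s + 20 to s^2 + 2ζωₙs + ωₙ²: ωₙ = √20 ≈ 4.472 rad/s and ζ = 3/(2·√20) ≈ 0.3354.
%OS = 100·exp(−πζ/√(1−ζ²)) = 100·exp(−π·0.3354/√(1−0.3354²)) ≈ 32.7%.

%OS ≈ 32.7%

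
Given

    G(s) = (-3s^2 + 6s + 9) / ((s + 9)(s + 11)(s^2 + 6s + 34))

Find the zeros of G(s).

s = 3, -1

Set the numerator to zero: -3s^2 + 6s + 9 = 0, i.e. -3·(s^2 - 2s - 3) = 0.
Factoring: (s - 3)(s + 1) = 0.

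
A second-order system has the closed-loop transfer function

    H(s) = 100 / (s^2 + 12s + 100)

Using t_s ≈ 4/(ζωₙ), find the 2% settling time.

Comparing s^2 + 12s + 100 to s^2 + 2ζωₙs + ωₙ²: ωₙ = 10 rad/s and ζ = 12/(2·10) = 0.6.
ζωₙ = 12/2 = 6, so t_s ≈ 4/(ζωₙ) = 4/6 ≈ 0.6667 s.

t_s ≈ 0.6667 s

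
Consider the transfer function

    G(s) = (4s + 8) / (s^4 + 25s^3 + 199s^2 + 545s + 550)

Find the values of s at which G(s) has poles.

The poles are the roots of the denominator s^4 + 25s^3 + 199s^2 + 545s + 550 = 0.
Trying s = -10: the polynomial evaluates to 0, so (s + 10) is a factor.
Dividing out leaves s^3 + 15s^2 + 49s + 55 = 0.
This factors further as (s^2 + 4s + 5)(s + 11) = 0.

s = -10, -2 ± j, -11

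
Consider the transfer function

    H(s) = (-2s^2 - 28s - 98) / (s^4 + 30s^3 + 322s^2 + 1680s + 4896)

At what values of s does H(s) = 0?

Set the numerator to zero: -2s^2 - 28s - 98 = 0, i.e. -2·(s^2 + 14s + 49) = 0.
Factoring: (s + 7)^2 = 0.

s = -7, -7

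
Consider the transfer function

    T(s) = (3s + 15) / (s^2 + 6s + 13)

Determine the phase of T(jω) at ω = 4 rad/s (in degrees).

∠T(j4) ≈ -58.47°

At s = j4: numerator = 15 + j12, denominator = -3 + j24.
∠T = ∠num − ∠den = 38.660° − (97.125°) = -58.47°.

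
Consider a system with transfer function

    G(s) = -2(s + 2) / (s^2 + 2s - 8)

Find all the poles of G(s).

s = -4, 2

The poles are the roots of the denominator s^2 + 2s - 8 = 0.
Factoring: (s + 4)(s - 2) = 0, so s = -4 and s = 2.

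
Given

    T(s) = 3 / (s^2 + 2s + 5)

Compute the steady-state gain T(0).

Set s = 0: T(0) = (3) / (5) = 3/5.

T(0) = 3/5 ≈ 0.6000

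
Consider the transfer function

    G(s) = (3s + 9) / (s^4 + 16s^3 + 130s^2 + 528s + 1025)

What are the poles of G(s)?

The poles are the roots of the denominator s^4 + 16s^3 + 130s^2 + 528s + 1025 = 0.
No real roots exist; factor into two real quadratics: (s^2 + 8s + 25)(s^2 + 8s + 41) = 0.
Each quadratic gives a conjugate pair via the quadratic formula.

s = -4 ± 3j, -4 ± 5j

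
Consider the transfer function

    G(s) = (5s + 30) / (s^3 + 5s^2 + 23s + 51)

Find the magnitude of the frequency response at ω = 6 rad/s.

Substitute s = j6: numerator = 30 + j30, denominator = -129 - j78.
|G(j6)| = |30 + j30| / |-129 - j78| = 42.426 / 150.75 ≈ 0.2814.

|G(j6)| ≈ 0.2814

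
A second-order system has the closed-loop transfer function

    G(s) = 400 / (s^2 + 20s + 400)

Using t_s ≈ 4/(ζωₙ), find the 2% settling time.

Comparing s^2 + 20s + 400 to s^2 + 2ζωₙs + ωₙ²: ωₙ = 20 rad/s and ζ = 20/(2·20) = 0.5.
ζωₙ = 20/2 = 10, so t_s ≈ 4/(ζωₙ) = 4/10 = 0.4000 s.

t_s ≈ 0.4000 s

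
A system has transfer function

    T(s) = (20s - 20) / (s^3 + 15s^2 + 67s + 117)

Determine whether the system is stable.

The denominator s^3 + 15s^2 + 67s + 117 factors as (s + 9)(s^2 + 6s + 13), giving poles at s = -9, -3 + 2j, -3 - 2j.
Since all poles lie strictly in the left half-plane, the system is stable.

stable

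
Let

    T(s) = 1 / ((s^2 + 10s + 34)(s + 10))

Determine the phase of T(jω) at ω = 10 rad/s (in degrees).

At s = j10: numerator = 1, denominator = -1660 + j340.
∠T = ∠num − ∠den = 0° − (168.42°) = -168.4°.

∠T(j10) ≈ -168.4°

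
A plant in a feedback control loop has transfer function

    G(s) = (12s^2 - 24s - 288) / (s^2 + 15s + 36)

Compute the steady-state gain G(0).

G(0) = -8

Set s = 0: G(0) = (-288) / (36) = -8.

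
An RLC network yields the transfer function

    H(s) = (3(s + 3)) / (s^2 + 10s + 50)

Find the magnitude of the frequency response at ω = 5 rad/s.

|H(j5)| ≈ 0.3129

Substitute s = j5: numerator = 9 + j15, denominator = 25 + j50.
|H(j5)| = |9 + j15| / |25 + j50| = 17.493 / 55.902 ≈ 0.3129.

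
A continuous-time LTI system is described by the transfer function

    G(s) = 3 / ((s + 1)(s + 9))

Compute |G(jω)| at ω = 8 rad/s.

|G(j8)| ≈ 0.03090

Substitute s = j8: numerator = 3, denominator = -55 + j80.
|G(j8)| = |3| / |-55 + j80| = 3 / 97.082 ≈ 0.03090.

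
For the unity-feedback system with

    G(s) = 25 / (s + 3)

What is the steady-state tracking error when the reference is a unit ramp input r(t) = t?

G(s) has no poles at the origin.
This is a Type 0 system; Kv = lim_{s→0} s·G(s) = 0, so the steady-state error for a ramp input is infinite.

e_ss = ∞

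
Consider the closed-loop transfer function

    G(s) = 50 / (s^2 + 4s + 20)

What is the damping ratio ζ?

ζ ≈ 0.4472

Compare the denominator to the standard form s^2 + 2ζωₙs + ωₙ².
ωₙ² = 20, so ωₙ = √20 ≈ 4.472 rad/s.
2ζωₙ = 4, so ζ = 4/(2·√20) ≈ 0.4472.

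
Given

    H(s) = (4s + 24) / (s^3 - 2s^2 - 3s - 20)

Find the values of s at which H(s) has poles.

s = -1 ± 2j, 4

The poles are the roots of the denominator s^3 - 2s^2 - 3s - 20 = 0.
Trying s = 4: the polynomial evaluates to 0, so (s - 4) is a factor.
Dividing out leaves s^2 + 2s + 5 = 0.
The quadratic formula then gives s = -1 ± 2j.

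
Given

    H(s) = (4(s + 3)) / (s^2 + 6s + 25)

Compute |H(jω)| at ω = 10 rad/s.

|H(j10)| ≈ 0.4348

Substitute s = j10: numerator = 12 + j40, denominator = -75 + j60.
|H(j10)| = |12 + j40| / |-75 + j60| = 41.761 / 96.047 ≈ 0.4348.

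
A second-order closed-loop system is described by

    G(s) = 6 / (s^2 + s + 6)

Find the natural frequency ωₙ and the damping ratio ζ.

Compare the denominator to the standard form s^2 + 2ζωₙs + ωₙ².
ωₙ² = 6, so ωₙ = √6 ≈ 2.449 rad/s.
2ζωₙ = 1, so ζ = 1/(2·√6) ≈ 0.2041.

ωₙ ≈ 2.449 rad/s, ζ ≈ 0.2041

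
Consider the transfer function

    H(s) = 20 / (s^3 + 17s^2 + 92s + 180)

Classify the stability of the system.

The denominator s^3 + 17s^2 + 92s + 180 factors as (s + 9)(s^2 + 8s + 20), giving poles at s = -9, -4 + 2j, -4 - 2j.
Since all poles lie strictly in the left half-plane, the system is stable.

stable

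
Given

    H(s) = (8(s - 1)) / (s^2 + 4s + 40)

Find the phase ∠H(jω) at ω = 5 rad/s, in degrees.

∠H(j5) ≈ 48.18°

At s = j5: numerator = -8 + j40, denominator = 15 + j20.
∠H = ∠num − ∠den = 101.31° − (53.130°) = 48.18°.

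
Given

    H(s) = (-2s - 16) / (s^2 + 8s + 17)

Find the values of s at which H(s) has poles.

s = -4 + j, -4 - j

The poles are the roots of the denominator s^2 + 8s + 17 = 0.
Using the quadratic formula: s = (-8 ± √(-4))/2 = -4 ± 1j.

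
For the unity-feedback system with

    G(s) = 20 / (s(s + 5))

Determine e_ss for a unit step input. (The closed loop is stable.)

G(s) has one pole at the origin.
This is a Type 1 system; for a step input the steady-state error is zero.

e_ss = 0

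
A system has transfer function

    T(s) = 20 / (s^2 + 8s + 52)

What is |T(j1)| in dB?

Substitute s = j1: numerator = 20, denominator = 51 + j8.
|T(j1)| = |20| / |51 + j8| = 20 / 51.624 ≈ 0.3874.
In decibels: 20·log₁₀(0.3874) ≈ -8.24 dB.

|T(j1)|_dB ≈ -8.24 dB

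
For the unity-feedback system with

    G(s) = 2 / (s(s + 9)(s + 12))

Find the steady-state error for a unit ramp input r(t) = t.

G(s) has one pole at the origin.
This is a Type 1 system. Kv = lim_{s→0} s·G(s) = 2/108 = 1/54.
e_ss = 1/Kv = 1/(1/54) = 54.

e_ss = 54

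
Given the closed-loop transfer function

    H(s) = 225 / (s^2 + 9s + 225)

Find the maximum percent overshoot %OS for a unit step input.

%OS ≈ 37.2%

Comparing s^2 + 9s + 225 to s^2 + 2ζωₙs + ωₙ²: ωₙ = 15 rad/s and ζ = 9/(2·15) = 0.3.
%OS = 100·exp(−πζ/√(1−ζ²)) = 100·exp(−π·0.3/√(1−0.3²)) ≈ 37.2%.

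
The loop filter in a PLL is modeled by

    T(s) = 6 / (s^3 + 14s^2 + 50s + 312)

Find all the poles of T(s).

The poles are the roots of the denominator s^3 + 14s^2 + 50s + 312 = 0.
Trying s = -12: the polynomial evaluates to 0, so (s + 12) is a factor.
Dividing out leaves s^2 + 2s + 26 = 0.
The quadratic formula then gives s = -1 ± 5j.

s = -1 + 5j, -1 - 5j, -12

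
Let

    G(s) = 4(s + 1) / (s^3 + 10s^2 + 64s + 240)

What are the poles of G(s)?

s = -2 + 6j, -2 - 6j, -6

The poles are the roots of the denominator s^3 + 10s^2 + 64s + 240 = 0.
Trying s = -6: the polynomial evaluates to 0, so (s + 6) is a factor.
Dividing out leaves s^2 + 4s + 40 = 0.
The quadratic formula then gives s = -2 ± 6j.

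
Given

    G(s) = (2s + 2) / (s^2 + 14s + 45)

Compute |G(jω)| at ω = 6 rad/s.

|G(j6)| ≈ 0.1440

Substitute s = j6: numerator = 2 + j12, denominator = 9 + j84.
|G(j6)| = |2 + j12| / |9 + j84| = 12.166 / 84.481 ≈ 0.1440.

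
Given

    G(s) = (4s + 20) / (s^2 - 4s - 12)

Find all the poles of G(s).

s = 6, -2

The poles are the roots of the denominator s^2 - 4s - 12 = 0.
Factoring: (s - 6)(s + 2) = 0, so s = 6 and s = -2.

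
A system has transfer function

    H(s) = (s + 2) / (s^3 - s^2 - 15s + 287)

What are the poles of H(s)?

The poles are the roots of the denominator s^3 - s^2 - 15s + 287 = 0.
Trying s = -7: the polynomial evaluates to 0, so (s + 7) is a factor.
Dividing out leaves s^2 - 8s + 41 = 0.
The quadratic formula then gives s = 4 ± 5j.

s = 4 ± 5j, -7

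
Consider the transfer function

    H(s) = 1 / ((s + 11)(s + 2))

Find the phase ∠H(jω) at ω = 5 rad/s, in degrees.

At s = j5: numerator = 1, denominator = -3 + j65.
∠H = ∠num − ∠den = 0° − (92.643°) = -92.64°.

∠H(j5) ≈ -92.64°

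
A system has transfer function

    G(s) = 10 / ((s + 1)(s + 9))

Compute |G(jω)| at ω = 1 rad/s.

|G(j1)| ≈ 0.7809

Substitute s = j1: numerator = 10, denominator = 8 + j10.
|G(j1)| = |10| / |8 + j10| = 10 / 12.806 ≈ 0.7809.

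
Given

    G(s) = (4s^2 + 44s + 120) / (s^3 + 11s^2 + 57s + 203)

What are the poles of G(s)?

s = -2 ± 5j, -7

The poles are the roots of the denominator s^3 + 11s^2 + 57s + 203 = 0.
Trying s = -7: the polynomial evaluates to 0, so (s + 7) is a factor.
Dividing out leaves s^2 + 4s + 29 = 0.
The quadratic formula then gives s = -2 ± 5j.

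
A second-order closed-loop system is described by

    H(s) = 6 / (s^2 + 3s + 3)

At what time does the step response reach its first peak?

t_p ≈ 3.628 s

Comparing s^2 + 3s + 3 to s^2 + 2ζωₙs + ωₙ²: ωₙ = √3 ≈ 1.732 rad/s and ζ = 3/(2·√3) ≈ 0.8660.
ζωₙ = 3/2 = 1.5, so ω_d = ωₙ√(1−ζ²) = √(ωₙ² − (ζωₙ)²) = √(3 − 1.5²) = √0.75 ≈ 0.8660 rad/s.
t_p = π/ω_d = π/0.8660 ≈ 3.628 s.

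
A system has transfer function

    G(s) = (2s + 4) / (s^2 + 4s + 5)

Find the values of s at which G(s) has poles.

s = -2 + j, -2 - j

The poles are the roots of the denominator s^2 + 4s + 5 = 0.
Using the quadratic formula: s = (-4 ± √(-4))/2 = -2 ± 1j.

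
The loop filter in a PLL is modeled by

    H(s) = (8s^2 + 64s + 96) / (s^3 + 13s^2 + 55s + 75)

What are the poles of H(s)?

The poles are the roots of the denominator s^3 + 13s^2 + 55s + 75 = 0.
Trying s = -5: the polynomial evaluates to 0, so (s + 5) is a factor.
Dividing out leaves s^2 + 8s + 15 = 0.
Factoring the quadratic: (s + 3)(s + 5) = 0.

s = -5, -3, -5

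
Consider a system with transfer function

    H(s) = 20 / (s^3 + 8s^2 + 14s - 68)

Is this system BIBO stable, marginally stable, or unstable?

unstable

The denominator s^3 + 8s^2 + 14s - 68 factors as (s^2 + 10s + 34)(s - 2), giving poles at s = -5 ± 3j, 2.
Since the pole(s) at s = 2 lie in the right half-plane, the system is unstable.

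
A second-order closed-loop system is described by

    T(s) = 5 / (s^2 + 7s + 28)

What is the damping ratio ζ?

ζ ≈ 0.6614

Compare the denominator to the standard form s^2 + 2ζωₙs + ωₙ².
ωₙ² = 28, so ωₙ = √28 ≈ 5.292 rad/s.
2ζωₙ = 7, so ζ = 7/(2·√28) ≈ 0.6614.
With ζ = 0.6614 the response is underdamped.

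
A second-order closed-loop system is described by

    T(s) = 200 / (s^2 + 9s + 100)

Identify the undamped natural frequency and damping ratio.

Compare the denominator to the standard form s^2 + 2ζωₙs + ωₙ².
ωₙ² = 100, so ωₙ = 10 rad/s.
2ζωₙ = 9, so ζ = 9/(2·10) = 0.45.

ωₙ = 10 rad/s, ζ = 0.45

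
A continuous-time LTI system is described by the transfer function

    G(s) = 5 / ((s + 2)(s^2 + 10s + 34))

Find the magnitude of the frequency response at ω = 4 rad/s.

|G(j4)| ≈ 0.02549

Substitute s = j4: numerator = 5, denominator = -124 + j152.
|G(j4)| = |5| / |-124 + j152| = 5 / 196.16 ≈ 0.02549.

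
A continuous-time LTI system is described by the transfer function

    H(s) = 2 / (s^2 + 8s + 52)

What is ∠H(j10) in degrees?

At s = j10: numerator = 2, denominator = -48 + j80.
∠H = ∠num − ∠den = 0° − (120.96°) = -121.0°.

∠H(j10) ≈ -121.0°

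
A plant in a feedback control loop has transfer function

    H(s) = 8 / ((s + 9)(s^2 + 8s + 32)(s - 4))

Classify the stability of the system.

The poles can be read from the denominator factors: s = -9, -4 + 4j, -4 - 4j, 4.
Since the pole(s) at s = 4 lie in the right half-plane, the system is unstable.

unstable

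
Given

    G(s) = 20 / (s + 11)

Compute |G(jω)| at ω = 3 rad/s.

|G(j3)| ≈ 1.754

Substitute s = j3: numerator = 20, denominator = 11 + j3.
|G(j3)| = |20| / |11 + j3| = 20 / 11.402 ≈ 1.754.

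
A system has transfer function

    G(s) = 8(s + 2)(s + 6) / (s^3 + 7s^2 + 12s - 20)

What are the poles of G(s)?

The poles are the roots of the denominator s^3 + 7s^2 + 12s - 20 = 0.
Trying s = 1: the polynomial evaluates to 0, so (s - 1) is a factor.
Dividing out leaves s^2 + 8s + 20 = 0.
The quadratic formula then gives s = -4 ± 2j.

s = -4 ± 2j, 1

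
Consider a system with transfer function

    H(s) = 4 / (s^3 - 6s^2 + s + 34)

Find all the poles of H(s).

The poles are the roots of the denominator s^3 - 6s^2 + s + 34 = 0.
Trying s = -2: the polynomial evaluates to 0, so (s + 2) is a factor.
Dividing out leaves s^2 - 8s + 17 = 0.
The quadratic formula then gives s = 4 ± 1j.

s = 4 ± j, -2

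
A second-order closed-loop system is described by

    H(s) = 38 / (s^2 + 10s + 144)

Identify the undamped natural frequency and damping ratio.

ωₙ = 12 rad/s, ζ ≈ 0.4167

Compare the denominator to the standard form s^2 + 2ζωₙs + ωₙ².
ωₙ² = 144, so ωₙ = 12 rad/s.
2ζωₙ = 10, so ζ = 10/(2·12) ≈ 0.4167.
With ζ = 0.4167 the response is underdamped.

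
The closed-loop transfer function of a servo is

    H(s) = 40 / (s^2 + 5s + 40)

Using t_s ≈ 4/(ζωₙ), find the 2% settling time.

t_s ≈ 1.600 s

Comparing s^2 + 5s + 40 to s^2 + 2ζωₙs + ωₙ²: ωₙ = √40 ≈ 6.325 rad/s and ζ = 5/(2·√40) ≈ 0.3953.
ζωₙ = 5/2 = 2.5, so t_s ≈ 4/(ζωₙ) = 4/2.5 = 1.600 s.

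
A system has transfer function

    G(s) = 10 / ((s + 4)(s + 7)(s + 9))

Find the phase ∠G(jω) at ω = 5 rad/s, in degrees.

∠G(j5) ≈ -115.9°

At s = j5: numerator = 10, denominator = -248 + j510.
∠G = ∠num − ∠den = 0° − (115.93°) = -115.9°.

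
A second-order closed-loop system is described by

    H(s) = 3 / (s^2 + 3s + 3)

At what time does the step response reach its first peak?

t_p ≈ 3.628 s

Comparing s^2 + 3s + 3 to s^2 + 2ζωₙs + ωₙ²: ωₙ = √3 ≈ 1.732 rad/s and ζ = 3/(2·√3) ≈ 0.8660.
ζωₙ = 3/2 = 1.5, so ω_d = ωₙ√(1−ζ²) = √(ωₙ² − (ζωₙ)²) = √(3 − 1.5²) = √0.75 ≈ 0.8660 rad/s.
t_p = π/ω_d = π/0.8660 ≈ 3.628 s.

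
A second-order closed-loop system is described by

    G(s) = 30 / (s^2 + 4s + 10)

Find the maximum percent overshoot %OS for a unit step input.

Comparing s^2 + 4s + 10 to s^2 + 2ζωₙs + ωₙ²: ωₙ = √10 ≈ 3.162 rad/s and ζ = 4/(2·√10) ≈ 0.6325.
%OS = 100·exp(−πζ/√(1−ζ²)) = 100·exp(−π·0.6325/√(1−0.6325²)) ≈ 7.69%.

%OS ≈ 7.69%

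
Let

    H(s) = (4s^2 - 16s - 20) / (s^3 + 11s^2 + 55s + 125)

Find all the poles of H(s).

The poles are the roots of the denominator s^3 + 11s^2 + 55s + 125 = 0.
Trying s = -5: the polynomial evaluates to 0, so (s + 5) is a factor.
Dividing out leaves s^2 + 6s + 25 = 0.
The quadratic formula then gives s = -3 ± 4j.

s = -3 + 4j, -3 - 4j, -5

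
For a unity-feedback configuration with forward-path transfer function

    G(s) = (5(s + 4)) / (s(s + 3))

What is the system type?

The denominator has 1 factor of s at the origin (free integrator), so this is a Type 1 system.

Type 1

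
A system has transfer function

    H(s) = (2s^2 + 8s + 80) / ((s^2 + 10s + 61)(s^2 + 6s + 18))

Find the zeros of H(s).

Set the numerator to zero: 2s^2 + 8s + 80 = 0, i.e. 2·(s^2 + 4s + 40) = 0.
Factoring: (s^2 + 4s + 40) = 0.

s = -2 ± 6j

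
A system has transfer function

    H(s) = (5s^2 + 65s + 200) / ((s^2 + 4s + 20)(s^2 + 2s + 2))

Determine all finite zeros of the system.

Set the numerator to zero: 5s^2 + 65s + 200 = 0, i.e. 5·(s^2 + 13s + 40) = 0.
Factoring: (s + 8)(s + 5) = 0.

s = -8, -5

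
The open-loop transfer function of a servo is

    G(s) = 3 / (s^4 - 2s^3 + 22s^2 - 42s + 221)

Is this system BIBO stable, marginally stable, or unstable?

The denominator s^4 - 2s^3 + 22s^2 - 42s + 221 factors as (s^2 - 4s + 13)(s^2 + 2s + 17), giving poles at s = 2 ± 3j, -1 ± 4j.
Since the pole(s) at s = 2 + 3j, 2 - 3j lie in the right half-plane, the system is unstable.

unstable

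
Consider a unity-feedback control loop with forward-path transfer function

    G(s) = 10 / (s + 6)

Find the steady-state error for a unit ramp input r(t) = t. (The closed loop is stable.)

G(s) has no poles at the origin.
This is a Type 0 system; Kv = lim_{s→0} s·G(s) = 0, so the steady-state error for a ramp input is infinite.

e_ss = ∞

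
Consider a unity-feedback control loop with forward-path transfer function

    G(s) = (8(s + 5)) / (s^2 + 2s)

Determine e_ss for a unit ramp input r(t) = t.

G(s) has one pole at the origin.
This is a Type 1 system. Kv = lim_{s→0} s·G(s) = 40/2 = 20.
e_ss = 1/Kv = 1/(20) = 1/20 ≈ 0.05000.

e_ss = 0.05000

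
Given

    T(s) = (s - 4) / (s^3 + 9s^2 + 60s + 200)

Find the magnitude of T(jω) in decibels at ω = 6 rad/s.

|T(j6)|_dB ≈ -28.4 dB

Substitute s = j6: numerator = -4 + j6, denominator = -124 + j144.
|T(j6)| = |-4 + j6| / |-124 + j144| = 7.2111 / 190.03 ≈ 0.03795.
In decibels: 20·log₁₀(0.03795) ≈ -28.4 dB.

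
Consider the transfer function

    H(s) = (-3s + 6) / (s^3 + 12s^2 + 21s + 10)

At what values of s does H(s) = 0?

Set the numerator to zero: -3s + 6 = 0, i.e. -3·(s - 2) = 0.
So s = 2.

s = 2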